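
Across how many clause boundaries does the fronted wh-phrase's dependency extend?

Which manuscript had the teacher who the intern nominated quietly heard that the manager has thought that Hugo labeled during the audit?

"which manuscript" is extracted from the object of "labeled".
Boundaries crossed, outermost first: [that], [that] — 2 in total.

2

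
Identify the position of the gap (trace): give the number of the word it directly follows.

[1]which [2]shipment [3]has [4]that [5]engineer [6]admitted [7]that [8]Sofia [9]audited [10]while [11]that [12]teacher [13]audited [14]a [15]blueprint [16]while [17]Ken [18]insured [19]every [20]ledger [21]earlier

9

The displaced element is "which shipment" (word 2).
It is linked across 1 clause boundary (that).
It functions as the direct object of "audited", so the gap sits immediately after word 9 ("audited").
Base order: That engineer has admitted that Sofia audited which shipment while that teacher audited a blueprint while Ken insured every ledger earlier.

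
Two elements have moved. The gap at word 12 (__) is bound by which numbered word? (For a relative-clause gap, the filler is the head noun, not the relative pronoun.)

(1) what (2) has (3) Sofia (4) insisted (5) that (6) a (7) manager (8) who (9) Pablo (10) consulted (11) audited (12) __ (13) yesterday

The marked gap is the direct object of "audited".
Its filler is the fronted wh-phrase "what", at word 1.
(The other dependency links word 7 to a gap after word 10.)

1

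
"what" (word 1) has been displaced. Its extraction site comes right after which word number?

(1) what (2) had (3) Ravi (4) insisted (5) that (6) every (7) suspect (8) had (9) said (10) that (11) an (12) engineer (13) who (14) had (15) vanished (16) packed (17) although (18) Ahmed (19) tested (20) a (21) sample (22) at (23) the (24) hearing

16

The displaced element is "what" (word 1).
It is linked across 2 clause boundaries (that → that).
It functions as the direct object of "packed", so the gap sits immediately after word 16 ("packed").
Base order: Ravi had insisted that every suspect had said that an engineer who had vanished packed what although Ahmed tested a sample at the hearing.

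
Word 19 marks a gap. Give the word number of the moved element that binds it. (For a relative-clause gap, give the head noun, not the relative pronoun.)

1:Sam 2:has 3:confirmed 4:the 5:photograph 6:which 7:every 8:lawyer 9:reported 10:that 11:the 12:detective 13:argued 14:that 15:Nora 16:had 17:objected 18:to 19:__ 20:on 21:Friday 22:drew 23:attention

The gap at 19 is the prepositional object of "objected", inside a relative clause.
The relative pronoun is "which" (word 6); it is bound by the head noun immediately before it.
Its filler is the head noun "photograph", at word 5.

5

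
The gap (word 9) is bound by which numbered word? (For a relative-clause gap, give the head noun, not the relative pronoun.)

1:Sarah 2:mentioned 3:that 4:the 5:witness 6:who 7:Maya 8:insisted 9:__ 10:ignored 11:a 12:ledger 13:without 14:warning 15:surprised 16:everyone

5

The gap at 9 is the subject of "ignored", inside a relative clause.
The relative pronoun is "who" (word 6); it is bound by the head noun immediately before it.
Its filler is the head noun "witness", at word 5.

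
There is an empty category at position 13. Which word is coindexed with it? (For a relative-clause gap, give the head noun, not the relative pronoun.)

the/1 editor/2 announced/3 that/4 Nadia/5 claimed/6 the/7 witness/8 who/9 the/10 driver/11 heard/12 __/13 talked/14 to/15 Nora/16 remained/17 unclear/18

The gap at 13 is the subject of "talked", inside a relative clause.
The relative pronoun is "who" (word 9); it is bound by the head noun immediately before it.
Its filler is the head noun "witness", at word 8.

8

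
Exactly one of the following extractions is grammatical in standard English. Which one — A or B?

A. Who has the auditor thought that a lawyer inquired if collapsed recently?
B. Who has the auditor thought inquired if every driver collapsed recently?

B

In A, the wh-phrase is extracted from inside a wh-island (introduced by "if"), which blocks movement.
In B, the extraction path crosses only that-complement boundaries, which are transparent.
So B is grammatical.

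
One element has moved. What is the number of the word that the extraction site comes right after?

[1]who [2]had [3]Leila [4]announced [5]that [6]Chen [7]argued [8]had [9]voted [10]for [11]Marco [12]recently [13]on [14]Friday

The displaced element is "who" (word 1).
It is linked across 2 clause boundaries (that → Ø).
It functions as the subject of "voted", so the gap sits immediately after word 7 ("argued").
Base order: Leila had announced that Chen argued who had voted for Marco recently on Friday.

7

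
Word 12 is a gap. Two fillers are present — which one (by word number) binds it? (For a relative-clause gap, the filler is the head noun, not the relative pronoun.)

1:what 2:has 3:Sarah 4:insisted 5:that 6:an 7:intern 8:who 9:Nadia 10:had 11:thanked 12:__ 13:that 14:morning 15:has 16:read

7

The marked gap is inside the relative clause, the direct object of "thanked".
Its filler is the head noun "intern" (via "who"), at word 7.
(The other dependency links word 1 to a gap after word 16.)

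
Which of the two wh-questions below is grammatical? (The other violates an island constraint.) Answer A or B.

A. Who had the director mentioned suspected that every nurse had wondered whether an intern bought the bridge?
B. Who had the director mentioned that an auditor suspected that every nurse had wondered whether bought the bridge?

In B, the wh-phrase is extracted from inside a wh-island (introduced by "whether"), which blocks movement.
In A, the extraction path crosses only that-complement boundaries, which are transparent.
So A is grammatical.

A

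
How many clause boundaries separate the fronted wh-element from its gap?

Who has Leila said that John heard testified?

2

"who" is extracted from the subject of "testified".
Boundaries crossed, outermost first: [that], [Ø] — 2 in total.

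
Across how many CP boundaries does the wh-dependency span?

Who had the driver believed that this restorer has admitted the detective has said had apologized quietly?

3

"who" is extracted from the subject of "apologized".
Boundaries crossed, outermost first: [that], [Ø], [Ø] — 3 in total.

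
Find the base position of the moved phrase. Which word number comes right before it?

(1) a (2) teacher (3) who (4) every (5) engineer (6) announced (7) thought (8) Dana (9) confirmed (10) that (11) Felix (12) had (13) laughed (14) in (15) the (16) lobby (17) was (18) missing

6

The displaced element is "a teacher" (word 2).
It is linked across 1 clause boundary (Ø).
It functions as the subject of "thought", so the gap sits immediately after word 6 ("announced").
Base order: Every engineer announced that a teacher thought Dana confirmed that Felix had laughed in the lobby.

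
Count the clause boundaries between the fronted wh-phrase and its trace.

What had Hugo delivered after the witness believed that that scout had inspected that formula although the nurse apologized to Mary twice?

0

"what" originates inside the matrix clause — no clause boundary is crossed.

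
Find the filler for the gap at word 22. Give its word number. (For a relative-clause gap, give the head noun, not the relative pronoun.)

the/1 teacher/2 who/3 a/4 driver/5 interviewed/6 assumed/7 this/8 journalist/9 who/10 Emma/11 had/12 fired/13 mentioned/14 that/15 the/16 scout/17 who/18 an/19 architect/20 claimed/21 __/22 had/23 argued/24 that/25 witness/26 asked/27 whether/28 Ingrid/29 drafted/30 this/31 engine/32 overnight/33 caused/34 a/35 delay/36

17

The gap at 22 is the subject of "argued", inside a relative clause.
The relative pronoun is "who" (word 18); it is bound by the head noun immediately before it.
Its filler is the head noun "scout", at word 17.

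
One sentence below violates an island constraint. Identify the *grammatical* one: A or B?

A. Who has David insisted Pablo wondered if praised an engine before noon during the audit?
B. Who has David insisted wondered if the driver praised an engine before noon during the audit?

B

In A, the wh-phrase is extracted from inside a wh-island (introduced by "if"), which blocks movement.
In B, the extraction path crosses only that-complement boundaries, which are transparent.
So B is grammatical.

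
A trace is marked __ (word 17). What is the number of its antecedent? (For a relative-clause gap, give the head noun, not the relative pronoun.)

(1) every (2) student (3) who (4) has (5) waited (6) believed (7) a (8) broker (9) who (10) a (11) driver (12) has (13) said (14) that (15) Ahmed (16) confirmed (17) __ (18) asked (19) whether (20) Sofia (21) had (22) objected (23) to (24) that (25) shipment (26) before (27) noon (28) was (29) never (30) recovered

The gap at 17 is the subject of "asked", inside a relative clause.
The relative pronoun is "who" (word 9); it is bound by the head noun immediately before it.
Its filler is the head noun "broker", at word 8.

8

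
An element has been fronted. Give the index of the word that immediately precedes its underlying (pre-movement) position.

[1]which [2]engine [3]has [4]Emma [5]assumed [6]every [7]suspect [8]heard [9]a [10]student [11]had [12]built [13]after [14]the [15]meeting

The displaced element is "which engine" (word 2).
It is linked across 2 clause boundaries (Ø → Ø).
It functions as the direct object of "built", so the gap sits immediately after word 12 ("built").
Base order: Emma has assumed every suspect heard a student had built which engine after the meeting.

12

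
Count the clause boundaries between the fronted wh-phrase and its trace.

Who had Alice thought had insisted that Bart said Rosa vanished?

1

"who" is extracted from the subject of "insisted".
Boundaries crossed, outermost first: [Ø] — 1 in total.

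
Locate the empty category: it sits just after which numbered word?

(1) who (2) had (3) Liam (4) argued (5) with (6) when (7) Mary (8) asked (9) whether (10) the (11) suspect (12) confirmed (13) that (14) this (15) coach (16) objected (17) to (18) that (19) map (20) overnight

The displaced element is "who" (word 1).
It functions as the object of the preposition "with" of "argued", so the gap sits immediately after word 5 ("with").
Base order: Liam had argued with who when Mary asked whether the suspect confirmed that this coach objected to that map overnight.

5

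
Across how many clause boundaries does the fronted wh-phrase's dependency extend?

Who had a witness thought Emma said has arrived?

2

"who" is extracted from the subject of "arrived".
Boundaries crossed, outermost first: [Ø], [Ø] — 2 in total.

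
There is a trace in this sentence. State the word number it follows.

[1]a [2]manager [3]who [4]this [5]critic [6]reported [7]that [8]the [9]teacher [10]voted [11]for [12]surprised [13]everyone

The displaced element is "a manager" (word 2).
It is linked across 1 clause boundary (that).
It functions as the object of the preposition "for" of "voted", so the gap sits immediately after word 11 ("for").
Base order: This critic reported that the teacher voted for a manager.

11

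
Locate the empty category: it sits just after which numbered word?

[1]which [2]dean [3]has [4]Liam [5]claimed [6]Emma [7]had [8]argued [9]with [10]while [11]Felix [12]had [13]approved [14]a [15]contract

The displaced element is "which dean" (word 2).
It is linked across 1 clause boundary (Ø).
It functions as the object of the preposition "with" of "argued", so the gap sits immediately after word 9 ("with").
Base order: Liam has claimed Emma had argued with which dean while Felix had approved a contract.

9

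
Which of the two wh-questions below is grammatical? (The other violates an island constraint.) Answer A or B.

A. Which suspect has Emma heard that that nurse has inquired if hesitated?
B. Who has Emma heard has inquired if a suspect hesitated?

B

In A, the wh-phrase is extracted from inside a wh-island (introduced by "if"), which blocks movement.
In B, the extraction path crosses only that-complement boundaries, which are transparent.
So B is grammatical.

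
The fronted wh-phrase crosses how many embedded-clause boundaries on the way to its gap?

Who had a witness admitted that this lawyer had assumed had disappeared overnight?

"who" is extracted from the subject of "disappeared".
Boundaries crossed, outermost first: [that], [Ø] — 2 in total.

2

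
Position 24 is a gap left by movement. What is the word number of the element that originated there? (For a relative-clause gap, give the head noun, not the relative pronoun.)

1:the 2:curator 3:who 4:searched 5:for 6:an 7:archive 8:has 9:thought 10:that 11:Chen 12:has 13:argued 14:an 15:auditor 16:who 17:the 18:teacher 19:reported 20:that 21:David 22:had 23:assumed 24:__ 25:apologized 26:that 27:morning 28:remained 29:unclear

15

The gap at 24 is the subject of "apologized", inside a relative clause.
The relative pronoun is "who" (word 16); it is bound by the head noun immediately before it.
Its filler is the head noun "auditor", at word 15.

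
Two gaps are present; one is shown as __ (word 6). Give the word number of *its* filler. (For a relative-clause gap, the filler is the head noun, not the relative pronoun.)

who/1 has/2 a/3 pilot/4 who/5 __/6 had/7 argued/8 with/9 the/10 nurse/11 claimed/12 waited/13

4

The marked gap is inside the relative clause, the subject of "argued".
Its filler is the head noun "pilot" (via "who"), at word 4.
(The other dependency links word 1 to a gap after word 12.)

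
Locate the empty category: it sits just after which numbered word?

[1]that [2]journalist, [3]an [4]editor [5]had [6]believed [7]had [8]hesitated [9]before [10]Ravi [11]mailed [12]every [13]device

6

The displaced element is "that journalist" (word 2).
It is linked across 1 clause boundary (Ø).
It functions as the subject of "hesitated", so the gap sits immediately after word 6 ("believed").
Base order: An editor had believed that journalist had hesitated before Ravi mailed every device.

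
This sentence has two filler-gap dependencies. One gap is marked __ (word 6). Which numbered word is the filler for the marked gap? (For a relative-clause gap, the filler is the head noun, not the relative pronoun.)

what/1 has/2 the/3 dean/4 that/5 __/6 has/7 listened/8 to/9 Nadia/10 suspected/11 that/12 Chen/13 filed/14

The marked gap is inside the relative clause, the subject of "listened".
Its filler is the head noun "dean" (via "that"), at word 4.
(The other dependency links word 1 to a gap after word 14.)

4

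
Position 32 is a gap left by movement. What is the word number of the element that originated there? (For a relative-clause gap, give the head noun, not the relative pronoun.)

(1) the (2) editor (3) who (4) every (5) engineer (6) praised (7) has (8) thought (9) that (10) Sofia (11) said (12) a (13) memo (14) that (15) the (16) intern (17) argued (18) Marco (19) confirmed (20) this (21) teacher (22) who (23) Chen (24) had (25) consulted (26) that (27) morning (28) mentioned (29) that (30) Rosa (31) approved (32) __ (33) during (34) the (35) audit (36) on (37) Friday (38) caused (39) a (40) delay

The gap at 32 is the object of "approved", inside a relative clause.
The relative pronoun is "that" (word 14); it is bound by the head noun immediately before it.
Its filler is the head noun "memo", at word 13.

13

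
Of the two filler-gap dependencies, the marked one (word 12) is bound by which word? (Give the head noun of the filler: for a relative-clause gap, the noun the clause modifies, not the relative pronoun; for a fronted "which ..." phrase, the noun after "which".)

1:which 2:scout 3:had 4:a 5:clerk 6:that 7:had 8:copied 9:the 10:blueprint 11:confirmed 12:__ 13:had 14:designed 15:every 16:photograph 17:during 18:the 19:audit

2

The marked gap is the subject of "designed".
Its filler is the fronted wh-phrase "which scout", at word 2.
(The other dependency links word 5 to a gap after word 6.)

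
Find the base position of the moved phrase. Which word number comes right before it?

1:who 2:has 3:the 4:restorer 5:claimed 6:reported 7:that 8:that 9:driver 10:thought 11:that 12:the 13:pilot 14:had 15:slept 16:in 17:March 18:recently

The displaced element is "who" (word 1).
It is linked across 1 clause boundary (Ø).
It functions as the subject of "reported", so the gap sits immediately after word 5 ("claimed").
Base order: The restorer has claimed that who reported that that driver thought that the pilot had slept in March recently.

5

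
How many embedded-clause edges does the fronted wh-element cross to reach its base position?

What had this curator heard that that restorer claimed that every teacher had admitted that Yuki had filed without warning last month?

"what" is extracted from the object of "filed".
Boundaries crossed, outermost first: [that], [that], [that] — 3 in total.

3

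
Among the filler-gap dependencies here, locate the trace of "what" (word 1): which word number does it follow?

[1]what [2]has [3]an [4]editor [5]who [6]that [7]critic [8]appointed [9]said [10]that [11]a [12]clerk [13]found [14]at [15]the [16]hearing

13

The displaced element is "what" (word 1).
It is linked across 1 clause boundary (that).
It functions as the direct object of "found", so the gap sits immediately after word 13 ("found").
Base order: An editor who that critic appointed has said that a clerk found what at the hearing.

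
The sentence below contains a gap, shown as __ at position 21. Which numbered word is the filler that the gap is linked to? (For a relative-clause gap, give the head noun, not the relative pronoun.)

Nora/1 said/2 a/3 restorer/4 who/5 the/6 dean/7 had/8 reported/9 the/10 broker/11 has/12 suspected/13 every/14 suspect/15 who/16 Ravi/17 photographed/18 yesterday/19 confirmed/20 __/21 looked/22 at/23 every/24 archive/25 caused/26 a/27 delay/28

4

The gap at 21 is the subject of "looked", inside a relative clause.
The relative pronoun is "who" (word 5); it is bound by the head noun immediately before it.
Its filler is the head noun "restorer", at word 4.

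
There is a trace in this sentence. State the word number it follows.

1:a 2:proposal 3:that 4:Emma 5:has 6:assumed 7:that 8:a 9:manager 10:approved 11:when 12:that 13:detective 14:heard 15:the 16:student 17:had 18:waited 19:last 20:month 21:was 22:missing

The displaced element is "a proposal" (word 2).
It is linked across 1 clause boundary (that).
It functions as the direct object of "approved", so the gap sits immediately after word 10 ("approved").
Base order: Emma has assumed that a manager approved a proposal when that detective heard the student had waited last month.

10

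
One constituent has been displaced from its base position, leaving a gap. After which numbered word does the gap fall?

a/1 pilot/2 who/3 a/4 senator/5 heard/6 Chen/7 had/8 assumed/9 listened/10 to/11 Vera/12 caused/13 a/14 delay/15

The displaced element is "a pilot" (word 2).
It is linked across 2 clause boundaries (Ø → Ø).
It functions as the subject of "listened", so the gap sits immediately after word 9 ("assumed").
Base order: A senator heard Chen had assumed that a pilot listened to Vera.

9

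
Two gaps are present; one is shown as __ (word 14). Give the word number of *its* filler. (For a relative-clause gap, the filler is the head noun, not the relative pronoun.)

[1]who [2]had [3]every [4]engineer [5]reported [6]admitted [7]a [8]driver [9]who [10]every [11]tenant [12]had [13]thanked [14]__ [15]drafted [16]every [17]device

8

The marked gap is inside the relative clause, the direct object of "thanked".
Its filler is the head noun "driver" (via "who"), at word 8.
(The other dependency links word 1 to a gap after word 5.)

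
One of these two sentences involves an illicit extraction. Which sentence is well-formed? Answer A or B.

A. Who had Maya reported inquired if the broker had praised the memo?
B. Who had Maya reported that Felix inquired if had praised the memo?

A

In B, the wh-phrase is extracted from inside a wh-island (introduced by "if"), which blocks movement.
In A, the extraction path crosses only that-complement boundaries, which are transparent.
So A is grammatical.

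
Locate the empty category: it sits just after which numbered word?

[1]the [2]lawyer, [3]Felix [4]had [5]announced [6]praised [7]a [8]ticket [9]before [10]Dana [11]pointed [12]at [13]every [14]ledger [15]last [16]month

The displaced element is "the lawyer" (word 2).
It is linked across 1 clause boundary (Ø).
It functions as the subject of "praised", so the gap sits immediately after word 5 ("announced").
Base order: Felix had announced that the lawyer praised a ticket before Dana pointed at every ledger last month.

5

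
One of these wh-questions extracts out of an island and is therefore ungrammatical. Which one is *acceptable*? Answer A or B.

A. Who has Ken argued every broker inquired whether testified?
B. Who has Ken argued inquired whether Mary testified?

In A, the wh-phrase is extracted from inside a wh-island (introduced by "whether"), which blocks movement.
In B, the extraction path crosses only that-complement boundaries, which are transparent.
So B is grammatical.

B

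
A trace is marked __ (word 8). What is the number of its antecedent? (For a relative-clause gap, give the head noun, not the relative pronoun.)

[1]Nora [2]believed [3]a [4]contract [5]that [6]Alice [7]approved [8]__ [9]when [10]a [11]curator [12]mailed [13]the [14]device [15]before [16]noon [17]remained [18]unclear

The gap at 8 is the object of "approved", inside a relative clause.
The relative pronoun is "that" (word 5); it is bound by the head noun immediately before it.
Its filler is the head noun "contract", at word 4.

4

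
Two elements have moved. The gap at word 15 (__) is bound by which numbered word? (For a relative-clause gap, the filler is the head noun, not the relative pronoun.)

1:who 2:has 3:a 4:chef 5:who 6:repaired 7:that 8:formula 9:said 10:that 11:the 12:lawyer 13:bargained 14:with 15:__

1

The marked gap is the object of the preposition "with" of "bargained".
Its filler is the fronted wh-phrase "who", at word 1.
(The other dependency links word 4 to a gap after word 5.)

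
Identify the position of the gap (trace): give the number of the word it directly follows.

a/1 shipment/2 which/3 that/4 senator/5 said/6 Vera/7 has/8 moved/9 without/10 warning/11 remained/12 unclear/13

9

The displaced element is "a shipment" (word 2).
It is linked across 1 clause boundary (Ø).
It functions as the direct object of "moved", so the gap sits immediately after word 9 ("moved").
Base order: That senator said Vera has moved a shipment without warning.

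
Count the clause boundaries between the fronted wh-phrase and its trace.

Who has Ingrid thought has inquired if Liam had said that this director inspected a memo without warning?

"who" is extracted from the subject of "inquired".
Boundaries crossed, outermost first: [Ø] — 1 in total.

1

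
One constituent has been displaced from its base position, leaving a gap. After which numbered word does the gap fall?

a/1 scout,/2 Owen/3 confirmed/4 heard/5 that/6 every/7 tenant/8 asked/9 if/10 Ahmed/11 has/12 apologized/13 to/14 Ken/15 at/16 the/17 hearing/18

The displaced element is "a scout" (word 2).
It is linked across 1 clause boundary (Ø).
It functions as the subject of "heard", so the gap sits immediately after word 4 ("confirmed").
Base order: Owen confirmed a scout heard that every tenant asked if Ahmed has apologized to Ken at the hearing.

4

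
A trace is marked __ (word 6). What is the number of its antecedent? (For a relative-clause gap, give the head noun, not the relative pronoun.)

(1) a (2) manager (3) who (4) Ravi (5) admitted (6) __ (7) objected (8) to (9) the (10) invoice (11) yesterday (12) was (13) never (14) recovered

2

The gap at 6 is the subject of "objected", inside a relative clause.
The relative pronoun is "who" (word 3); it is bound by the head noun immediately before it.
Its filler is the head noun "manager", at word 2.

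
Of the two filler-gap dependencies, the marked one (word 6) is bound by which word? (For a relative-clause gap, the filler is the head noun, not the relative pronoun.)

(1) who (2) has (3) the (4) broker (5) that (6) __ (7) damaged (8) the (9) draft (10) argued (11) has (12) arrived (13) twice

The marked gap is inside the relative clause, the subject of "damaged".
Its filler is the head noun "broker" (via "that"), at word 4.
(The other dependency links word 1 to a gap after word 10.)

4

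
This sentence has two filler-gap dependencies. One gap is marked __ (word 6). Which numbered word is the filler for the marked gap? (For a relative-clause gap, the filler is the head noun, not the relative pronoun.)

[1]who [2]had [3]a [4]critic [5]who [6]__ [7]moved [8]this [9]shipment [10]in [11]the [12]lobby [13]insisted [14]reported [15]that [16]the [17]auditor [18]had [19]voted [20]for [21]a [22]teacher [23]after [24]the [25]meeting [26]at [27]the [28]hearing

The marked gap is inside the relative clause, the subject of "moved".
Its filler is the head noun "critic" (via "who"), at word 4.
(The other dependency links word 1 to a gap after word 13.)

4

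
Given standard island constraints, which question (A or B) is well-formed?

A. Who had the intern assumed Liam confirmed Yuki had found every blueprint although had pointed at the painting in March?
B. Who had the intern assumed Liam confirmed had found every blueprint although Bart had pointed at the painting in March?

B

In A, the wh-phrase is extracted from inside an adjunct island (introduced by "although"), which blocks movement.
In B, the extraction path crosses only that-complement boundaries, which are transparent.
So B is grammatical.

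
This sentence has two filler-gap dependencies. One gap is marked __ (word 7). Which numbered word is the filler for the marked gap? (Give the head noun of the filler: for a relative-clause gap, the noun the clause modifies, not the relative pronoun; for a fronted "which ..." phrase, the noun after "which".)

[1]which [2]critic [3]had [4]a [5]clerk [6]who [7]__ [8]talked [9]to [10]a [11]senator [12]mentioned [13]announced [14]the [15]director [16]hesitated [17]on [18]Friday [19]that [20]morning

The marked gap is inside the relative clause, the subject of "talked".
Its filler is the head noun "clerk" (via "who"), at word 5.
(The other dependency links word 2 to a gap after word 12.)

5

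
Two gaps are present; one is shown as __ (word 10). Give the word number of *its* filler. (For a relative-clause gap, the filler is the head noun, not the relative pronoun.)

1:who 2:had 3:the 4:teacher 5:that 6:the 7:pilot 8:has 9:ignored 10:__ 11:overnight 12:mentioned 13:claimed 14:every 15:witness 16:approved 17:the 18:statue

4

The marked gap is inside the relative clause, the direct object of "ignored".
Its filler is the head noun "teacher" (via "that"), at word 4.
(The other dependency links word 1 to a gap after word 12.)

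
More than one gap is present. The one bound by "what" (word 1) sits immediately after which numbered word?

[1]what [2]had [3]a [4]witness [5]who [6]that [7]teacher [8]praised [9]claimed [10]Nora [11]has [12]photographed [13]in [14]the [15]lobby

The displaced element is "what" (word 1).
It is linked across 1 clause boundary (Ø).
It functions as the direct object of "photographed", so the gap sits immediately after word 12 ("photographed").
Base order: A witness who that teacher praised had claimed Nora has photographed what in the lobby.

12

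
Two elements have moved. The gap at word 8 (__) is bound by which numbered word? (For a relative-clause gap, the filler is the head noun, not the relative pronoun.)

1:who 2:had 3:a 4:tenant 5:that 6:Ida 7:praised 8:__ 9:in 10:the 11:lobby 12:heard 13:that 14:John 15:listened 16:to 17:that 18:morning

4

The marked gap is inside the relative clause, the direct object of "praised".
Its filler is the head noun "tenant" (via "that"), at word 4.
(The other dependency links word 1 to a gap after word 16.)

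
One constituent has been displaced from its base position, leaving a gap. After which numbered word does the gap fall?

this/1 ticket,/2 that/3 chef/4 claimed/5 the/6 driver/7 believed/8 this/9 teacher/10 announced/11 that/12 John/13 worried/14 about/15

The displaced element is "this ticket" (word 2).
It is linked across 3 clause boundaries (Ø → Ø → that).
It functions as the object of the preposition "about" of "worried", so the gap sits immediately after word 15 ("about").
Base order: That chef claimed the driver believed this teacher announced that John worried about this ticket.

15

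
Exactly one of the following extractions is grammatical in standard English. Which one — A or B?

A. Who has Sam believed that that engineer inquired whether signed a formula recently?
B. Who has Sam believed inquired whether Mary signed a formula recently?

B

In A, the wh-phrase is extracted from inside a wh-island (introduced by "whether"), which blocks movement.
In B, the extraction path crosses only that-complement boundaries, which are transparent.
So B is grammatical.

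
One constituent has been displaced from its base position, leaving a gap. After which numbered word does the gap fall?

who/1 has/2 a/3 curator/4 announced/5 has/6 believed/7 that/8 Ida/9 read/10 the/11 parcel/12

The displaced element is "who" (word 1).
It is linked across 1 clause boundary (Ø).
It functions as the subject of "believed", so the gap sits immediately after word 5 ("announced").
Base order: A curator has announced that who has believed that Ida read the parcel.

5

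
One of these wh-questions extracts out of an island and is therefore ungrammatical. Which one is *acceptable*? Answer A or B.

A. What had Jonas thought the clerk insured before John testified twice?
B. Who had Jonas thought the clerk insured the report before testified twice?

A

In B, the wh-phrase is extracted from inside an adjunct island (introduced by "before"), which blocks movement.
In A, the extraction path crosses only that-complement boundaries, which are transparent.
So A is grammatical.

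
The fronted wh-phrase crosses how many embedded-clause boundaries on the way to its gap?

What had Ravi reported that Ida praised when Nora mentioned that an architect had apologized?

"what" is extracted from the object of "praised".
Boundaries crossed, outermost first: [that] — 1 in total.

1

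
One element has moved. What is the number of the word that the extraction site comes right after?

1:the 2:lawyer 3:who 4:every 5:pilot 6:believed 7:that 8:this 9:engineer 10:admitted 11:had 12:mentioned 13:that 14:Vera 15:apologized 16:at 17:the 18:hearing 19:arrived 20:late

The displaced element is "the lawyer" (word 2).
It is linked across 2 clause boundaries (that → Ø).
It functions as the subject of "mentioned", so the gap sits immediately after word 10 ("admitted").
Base order: Every pilot believed that this engineer admitted the lawyer had mentioned that Vera apologized at the hearing.

10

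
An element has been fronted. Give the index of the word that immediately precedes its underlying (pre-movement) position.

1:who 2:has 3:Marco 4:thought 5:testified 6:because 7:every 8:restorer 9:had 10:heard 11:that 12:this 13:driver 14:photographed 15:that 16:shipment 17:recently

The displaced element is "who" (word 1).
It is linked across 1 clause boundary (Ø).
It functions as the subject of "testified", so the gap sits immediately after word 4 ("thought").
Base order: Marco has thought that who testified because every restorer had heard that this driver photographed that shipment recently.

4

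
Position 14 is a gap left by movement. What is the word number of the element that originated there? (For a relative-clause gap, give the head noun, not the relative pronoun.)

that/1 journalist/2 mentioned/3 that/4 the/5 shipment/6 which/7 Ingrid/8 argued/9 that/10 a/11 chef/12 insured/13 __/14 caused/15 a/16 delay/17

The gap at 14 is the object of "insured", inside a relative clause.
The relative pronoun is "which" (word 7); it is bound by the head noun immediately before it.
Its filler is the head noun "shipment", at word 6.

6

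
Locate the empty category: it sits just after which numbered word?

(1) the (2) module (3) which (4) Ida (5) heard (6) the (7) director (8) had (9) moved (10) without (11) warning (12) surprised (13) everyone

9

The displaced element is "the module" (word 2).
It is linked across 1 clause boundary (Ø).
It functions as the direct object of "moved", so the gap sits immediately after word 9 ("moved").
Base order: Ida heard the director had moved the module without warning.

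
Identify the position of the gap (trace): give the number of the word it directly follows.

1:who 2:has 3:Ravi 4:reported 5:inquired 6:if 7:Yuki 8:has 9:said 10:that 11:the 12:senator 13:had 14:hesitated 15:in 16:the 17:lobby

The displaced element is "who" (word 1).
It is linked across 1 clause boundary (Ø).
It functions as the subject of "inquired", so the gap sits immediately after word 4 ("reported").
Base order: Ravi has reported that who inquired if Yuki has said that the senator had hesitated in the lobby.

4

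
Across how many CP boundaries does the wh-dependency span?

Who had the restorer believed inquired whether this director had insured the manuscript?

"who" is extracted from the subject of "inquired".
Boundaries crossed, outermost first: [Ø] — 1 in total.

1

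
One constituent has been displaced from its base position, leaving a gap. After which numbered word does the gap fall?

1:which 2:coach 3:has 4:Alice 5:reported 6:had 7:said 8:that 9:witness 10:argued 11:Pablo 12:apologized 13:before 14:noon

The displaced element is "which coach" (word 2).
It is linked across 1 clause boundary (Ø).
It functions as the subject of "said", so the gap sits immediately after word 5 ("reported").
Base order: Alice has reported which coach had said that witness argued Pablo apologized before noon.

5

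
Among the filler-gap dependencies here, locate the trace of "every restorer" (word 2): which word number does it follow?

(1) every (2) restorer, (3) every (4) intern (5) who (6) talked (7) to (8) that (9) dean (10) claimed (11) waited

The displaced element is "every restorer" (word 2).
It is linked across 1 clause boundary (Ø).
It functions as the subject of "waited", so the gap sits immediately after word 10 ("claimed").
Base order: Every intern who talked to that dean claimed that every restorer waited.

10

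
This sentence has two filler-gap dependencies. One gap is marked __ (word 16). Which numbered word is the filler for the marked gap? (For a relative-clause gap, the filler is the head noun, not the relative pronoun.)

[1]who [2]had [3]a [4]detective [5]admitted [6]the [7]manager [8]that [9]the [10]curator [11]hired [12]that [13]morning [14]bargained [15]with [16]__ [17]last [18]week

The marked gap is the object of the preposition "with" of "bargained".
Its filler is the fronted wh-phrase "who", at word 1.
(The other dependency links word 7 to a gap after word 11.)

1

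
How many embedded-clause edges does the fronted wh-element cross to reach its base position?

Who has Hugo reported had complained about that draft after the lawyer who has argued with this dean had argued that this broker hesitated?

"who" is extracted from the subject of "complained".
Boundaries crossed, outermost first: [Ø] — 1 in total.

1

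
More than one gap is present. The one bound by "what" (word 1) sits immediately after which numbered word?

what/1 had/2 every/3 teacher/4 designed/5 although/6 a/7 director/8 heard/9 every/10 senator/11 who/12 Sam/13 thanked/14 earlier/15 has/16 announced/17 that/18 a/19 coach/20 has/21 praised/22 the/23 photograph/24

The displaced element is "what" (word 1).
It functions as the direct object of "designed", so the gap sits immediately after word 5 ("designed").
Base order: Every teacher had designed what although a director heard every senator who Sam thanked earlier has announced that a coach has praised the photograph.

5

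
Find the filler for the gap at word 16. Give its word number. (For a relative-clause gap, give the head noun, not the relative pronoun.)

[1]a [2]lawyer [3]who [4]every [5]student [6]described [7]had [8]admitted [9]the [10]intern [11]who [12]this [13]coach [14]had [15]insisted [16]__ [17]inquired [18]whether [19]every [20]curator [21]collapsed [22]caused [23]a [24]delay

The gap at 16 is the subject of "inquired", inside a relative clause.
The relative pronoun is "who" (word 11); it is bound by the head noun immediately before it.
Its filler is the head noun "intern", at word 10.

10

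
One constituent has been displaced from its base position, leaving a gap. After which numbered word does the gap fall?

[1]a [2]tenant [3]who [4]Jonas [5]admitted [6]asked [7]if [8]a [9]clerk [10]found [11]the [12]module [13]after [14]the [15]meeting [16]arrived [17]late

5

The displaced element is "a tenant" (word 2).
It is linked across 1 clause boundary (Ø).
It functions as the subject of "asked", so the gap sits immediately after word 5 ("admitted").
Base order: Jonas admitted that a tenant asked if a clerk found the module after the meeting.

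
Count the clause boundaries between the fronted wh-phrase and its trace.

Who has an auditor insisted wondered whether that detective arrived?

"who" is extracted from the subject of "wondered".
Boundaries crossed, outermost first: [Ø] — 1 in total.

1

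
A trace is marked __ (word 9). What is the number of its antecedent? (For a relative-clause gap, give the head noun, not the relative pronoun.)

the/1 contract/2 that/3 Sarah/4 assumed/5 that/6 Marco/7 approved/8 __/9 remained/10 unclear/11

The gap at 9 is the object of "approved", inside a relative clause.
The relative pronoun is "that" (word 3); it is bound by the head noun immediately before it.
Its filler is the head noun "contract", at word 2.

2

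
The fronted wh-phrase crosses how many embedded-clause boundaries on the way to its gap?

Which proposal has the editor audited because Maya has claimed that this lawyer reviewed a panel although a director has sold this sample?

"which proposal" originates inside the matrix clause — no clause boundary is crossed.

0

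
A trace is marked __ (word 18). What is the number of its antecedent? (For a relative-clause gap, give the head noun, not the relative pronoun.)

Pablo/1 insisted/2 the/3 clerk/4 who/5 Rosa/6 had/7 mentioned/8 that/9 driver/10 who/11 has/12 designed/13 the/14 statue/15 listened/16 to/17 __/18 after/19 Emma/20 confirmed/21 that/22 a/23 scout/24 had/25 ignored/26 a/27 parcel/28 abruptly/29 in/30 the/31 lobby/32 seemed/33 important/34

4

The gap at 18 is the prepositional object of "listened", inside a relative clause.
The relative pronoun is "who" (word 5); it is bound by the head noun immediately before it.
Its filler is the head noun "clerk", at word 4.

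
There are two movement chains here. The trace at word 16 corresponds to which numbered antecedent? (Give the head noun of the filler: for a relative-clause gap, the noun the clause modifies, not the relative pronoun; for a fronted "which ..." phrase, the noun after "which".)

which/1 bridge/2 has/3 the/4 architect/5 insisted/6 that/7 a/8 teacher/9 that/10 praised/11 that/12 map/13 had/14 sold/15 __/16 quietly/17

The marked gap is the direct object of "sold".
Its filler is the fronted wh-phrase "which bridge", at word 2.
(The other dependency links word 9 to a gap after word 10.)

2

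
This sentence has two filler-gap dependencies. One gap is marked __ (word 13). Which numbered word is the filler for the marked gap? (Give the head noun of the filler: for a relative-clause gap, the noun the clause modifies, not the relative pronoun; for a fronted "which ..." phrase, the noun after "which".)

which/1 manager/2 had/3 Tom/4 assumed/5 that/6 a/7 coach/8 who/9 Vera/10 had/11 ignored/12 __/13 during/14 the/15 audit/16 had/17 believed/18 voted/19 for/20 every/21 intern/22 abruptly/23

The marked gap is inside the relative clause, the direct object of "ignored".
Its filler is the head noun "coach" (via "who"), at word 8.
(The other dependency links word 2 to a gap after word 18.)

8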